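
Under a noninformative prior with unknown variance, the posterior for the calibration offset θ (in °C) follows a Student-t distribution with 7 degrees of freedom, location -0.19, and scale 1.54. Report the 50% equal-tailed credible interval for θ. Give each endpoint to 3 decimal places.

The t_7 distribution is symmetric; the 50% interval is -0.19 ± t·1.54 with t_{0.75,7} = 0.711.
Half-width: 0.711 × 1.54 = 1.095.
-0.19 − 1.095 = -1.285; -0.19 + 1.095 = 0.905.

[-1.285, 0.905]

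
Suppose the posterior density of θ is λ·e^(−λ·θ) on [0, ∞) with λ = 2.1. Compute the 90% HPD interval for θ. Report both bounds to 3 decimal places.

[0.000, 1.096]

The exponential density is strictly decreasing on [0, ∞), so the HPD interval is anchored at 0: [0, q] with P(θ ≤ q) = 0.90.
q = −ln(1 − 0.90) / 2.1 = 2.3026 / 2.1 = 1.096.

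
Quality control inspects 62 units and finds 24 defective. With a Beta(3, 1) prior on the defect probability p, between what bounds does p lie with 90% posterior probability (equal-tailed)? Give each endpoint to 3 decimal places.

[0.312, 0.510]

Posterior: Beta(3+24, 1+38) = Beta(27, 39).
Equal-tailed 90% interval: the 0.05 and 0.95 quantiles of Beta(27, 39).
Posterior mean ≈ 0.409, SD ≈ 0.060; a Normal approximation gives roughly [0.310, 0.508].
Exact: F⁻¹(0.05) = 0.312; F⁻¹(0.95) = 0.510.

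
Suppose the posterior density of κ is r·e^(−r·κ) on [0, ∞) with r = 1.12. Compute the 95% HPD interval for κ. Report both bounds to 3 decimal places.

The exponential density is strictly decreasing on [0, ∞), so the HPD interval is anchored at 0: [0, q] with P(κ ≤ q) = 0.95.
q = −ln(1 − 0.95) / 1.12 = 2.9957 / 1.12 = 2.675.

[0.000, 2.675]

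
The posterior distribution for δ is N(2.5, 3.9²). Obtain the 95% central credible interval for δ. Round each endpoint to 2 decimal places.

The posterior is symmetric, so the 95% equal-tailed interval is δ = 2.5 ± z·3.9 with z = 1.960.
Half-width: 1.960 × 3.9 = 7.64.
2.5 − 7.64 = -5.14; 2.5 + 7.64 = 10.14.

[-5.14, 10.14]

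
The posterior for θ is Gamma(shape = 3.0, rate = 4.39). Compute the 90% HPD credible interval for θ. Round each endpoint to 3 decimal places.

[0.101, 1.248]

The posterior is unimodal and skewed, so the HPD interval has equal density at both endpoints and is the shortest 90% interval.
Solving f(0.101) = f(1.248) with F(1.248) − F(0.101) = 0.90 gives [0.101, 1.248].
For comparison, the equal-tailed interval is [0.186, 1.434]; the HPD is narrower and shifted toward the mode.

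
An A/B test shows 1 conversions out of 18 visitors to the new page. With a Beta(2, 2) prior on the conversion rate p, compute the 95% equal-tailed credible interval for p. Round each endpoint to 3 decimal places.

Posterior: Beta(2+1, 2+17) = Beta(3, 19).
Equal-tailed 95% interval: the 0.025 and 0.975 quantiles of Beta(3, 19).
Posterior mean ≈ 0.136, SD ≈ 0.072; a Normal approximation gives roughly [-0.004, 0.277].
Exact: F⁻¹(0.025) = 0.030; F⁻¹(0.975) = 0.304.

[0.030, 0.304]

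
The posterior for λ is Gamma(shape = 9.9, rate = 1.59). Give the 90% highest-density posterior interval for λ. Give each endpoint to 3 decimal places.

The posterior is unimodal and skewed, so the HPD interval has equal density at both endpoints and is the shortest 90% interval.
Solving f(3.031) = f(9.315) with F(9.315) − F(3.031) = 0.90 gives [3.031, 9.315].
For comparison, the equal-tailed interval is [3.366, 9.798]; the HPD is narrower and shifted toward the mode.

[3.031, 9.315]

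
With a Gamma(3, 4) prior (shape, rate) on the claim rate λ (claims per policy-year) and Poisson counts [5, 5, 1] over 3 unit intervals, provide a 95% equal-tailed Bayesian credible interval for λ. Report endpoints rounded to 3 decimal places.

Posterior: Gamma(3+11, 4+3) = Gamma(14, 7) (shape, rate).
Equal-tailed 95% interval: Gamma(14, 7) quantiles at 0.025 and 0.975.
Posterior mean ≈ 2.000, SD ≈ 0.535; a Normal approximation gives roughly [0.952, 3.048].
Exact: lower = 1.093; upper = 3.176.

[1.093, 3.176]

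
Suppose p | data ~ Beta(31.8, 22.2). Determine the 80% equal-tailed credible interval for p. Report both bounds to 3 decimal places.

[0.503, 0.674]

Posterior: Beta(31.8, 22.2).
Equal-tailed 80% interval: the 0.1 and 0.9 quantiles of Beta(31.8, 22.2).
Posterior mean ≈ 0.589, SD ≈ 0.066; a Normal approximation gives roughly [0.504, 0.674].
Exact: F⁻¹(0.1) = 0.503; F⁻¹(0.9) = 0.674.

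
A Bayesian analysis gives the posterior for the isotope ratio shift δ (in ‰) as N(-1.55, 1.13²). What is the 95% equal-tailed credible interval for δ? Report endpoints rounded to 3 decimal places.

The posterior is symmetric, so the 95% equal-tailed interval is δ = -1.55 ± z·1.13 with z = 1.960.
Half-width: 1.960 × 1.13 = 2.215.
-1.55 − 2.215 = -3.765; -1.55 + 2.215 = 0.665.

[-3.765, 0.665]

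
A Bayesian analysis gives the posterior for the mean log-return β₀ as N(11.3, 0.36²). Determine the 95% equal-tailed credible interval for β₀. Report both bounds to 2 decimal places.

[10.59, 12.01]

The posterior is symmetric, so the 95% equal-tailed interval is β₀ = 11.3 ± z·0.36 with z = 1.960.
Half-width: 1.960 × 0.36 = 0.71.
11.3 − 0.71 = 10.59; 11.3 + 0.71 = 12.01.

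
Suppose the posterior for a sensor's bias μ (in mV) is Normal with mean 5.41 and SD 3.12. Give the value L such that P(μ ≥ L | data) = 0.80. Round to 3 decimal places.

Need L with P(μ ≥ L) = 0.80: L = 5.41 − z_{0.2}·3.12.
z = 0.842; L = 5.41 − 0.842 × 3.12 = 2.784.

2.784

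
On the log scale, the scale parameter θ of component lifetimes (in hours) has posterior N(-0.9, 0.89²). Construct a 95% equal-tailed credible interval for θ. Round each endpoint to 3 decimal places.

On the log scale the 95% interval is -0.9 ± 1.960 × 0.89 = [-2.6444, 0.8444].
Exponentiate: [e^-2.6444, e^0.8444] = [0.071, 2.327].

[0.071, 2.327]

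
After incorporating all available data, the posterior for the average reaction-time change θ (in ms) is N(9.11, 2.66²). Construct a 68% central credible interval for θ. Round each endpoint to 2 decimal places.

[6.46, 11.76]

The posterior is symmetric, so the 68% equal-tailed interval is θ = 9.11 ± z·2.66 with z = 0.994.
Half-width: 0.994 × 2.66 = 2.65.
9.11 − 2.65 = 6.46; 9.11 + 2.65 = 11.76.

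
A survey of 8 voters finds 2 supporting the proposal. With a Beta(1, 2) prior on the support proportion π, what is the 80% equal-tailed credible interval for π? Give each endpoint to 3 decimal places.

[0.116, 0.450]

Posterior: Beta(1+2, 2+6) = Beta(3, 8).
Equal-tailed 80% interval: the 0.1 and 0.9 quantiles of Beta(3, 8).
Posterior mean ≈ 0.273, SD ≈ 0.129; a Normal approximation gives roughly [0.108, 0.437].
Exact: F⁻¹(0.1) = 0.116; F⁻¹(0.9) = 0.450.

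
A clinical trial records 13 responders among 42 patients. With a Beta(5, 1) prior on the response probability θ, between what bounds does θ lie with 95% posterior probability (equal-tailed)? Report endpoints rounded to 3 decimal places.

Posterior: Beta(5+13, 1+29) = Beta(18, 30).
Equal-tailed 95% interval: the 0.025 and 0.975 quantiles of Beta(18, 30).
Posterior mean ≈ 0.375, SD ≈ 0.069; a Normal approximation gives roughly [0.239, 0.511].
Exact: F⁻¹(0.025) = 0.245; F⁻¹(0.975) = 0.515.

[0.245, 0.515]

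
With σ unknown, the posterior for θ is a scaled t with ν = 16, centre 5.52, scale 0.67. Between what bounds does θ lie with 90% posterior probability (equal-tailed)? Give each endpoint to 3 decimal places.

[4.350, 6.690]

The t_16 distribution is symmetric; the 90% interval is 5.52 ± t·0.67 with t_{0.95,16} = 1.746.
Half-width: 1.746 × 0.67 = 1.170.
5.52 − 1.170 = 4.350; 5.52 + 1.170 = 6.690.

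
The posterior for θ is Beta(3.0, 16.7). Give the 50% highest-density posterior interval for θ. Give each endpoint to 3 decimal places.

[0.069, 0.169]

The posterior is unimodal and skewed, so the HPD interval has equal density at both endpoints and is the shortest 50% interval.
Solving f(0.069) = f(0.169) with F(0.169) − F(0.069) = 0.50 gives [0.069, 0.169].
For comparison, the equal-tailed interval is [0.093, 0.199]; the HPD is narrower and shifted toward the mode.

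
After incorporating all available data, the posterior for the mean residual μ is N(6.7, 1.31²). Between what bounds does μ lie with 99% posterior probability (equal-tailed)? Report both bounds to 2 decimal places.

[3.33, 10.07]

The posterior is symmetric, so the 99% equal-tailed interval is μ = 6.7 ± z·1.31 with z = 2.576.
Half-width: 2.576 × 1.31 = 3.37.
6.7 − 3.37 = 3.33; 6.7 + 3.37 = 10.07.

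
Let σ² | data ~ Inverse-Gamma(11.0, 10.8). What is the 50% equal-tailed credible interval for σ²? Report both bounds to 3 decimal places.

[0.830, 1.253]

Inverse-Gamma(11.0, 10.8) quantiles: F⁻¹(0.25) and F⁻¹(0.75).
Equivalently, 1/σ² ~ Gamma(11.0, rate = 10.8); invert its 0.75 and 0.25 quantiles.
Posterior mean ≈ 1.080, SD ≈ 0.360; a Normal approximation gives roughly [0.837, 1.323].
Exact: lower = 0.830; upper = 1.253.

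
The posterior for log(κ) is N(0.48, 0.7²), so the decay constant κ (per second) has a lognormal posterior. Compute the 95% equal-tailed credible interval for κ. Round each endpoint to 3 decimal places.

[0.410, 6.372]

On the log scale the 95% interval is 0.48 ± 1.960 × 0.7 = [-0.8920, 1.8520].
Exponentiate: [e^-0.8920, e^1.8520] = [0.410, 6.372].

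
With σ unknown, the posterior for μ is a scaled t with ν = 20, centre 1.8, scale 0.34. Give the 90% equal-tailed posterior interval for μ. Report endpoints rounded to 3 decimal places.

[1.214, 2.386]

The t_20 distribution is symmetric; the 90% interval is 1.8 ± t·0.34 with t_{0.95,20} = 1.725.
Half-width: 1.725 × 0.34 = 0.586.
1.8 − 0.586 = 1.214; 1.8 + 0.586 = 2.386.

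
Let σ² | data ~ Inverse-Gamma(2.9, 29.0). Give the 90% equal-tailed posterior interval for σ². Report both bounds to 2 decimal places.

[4.72, 37.82]

Inverse-Gamma(2.9, 29.0) quantiles: F⁻¹(0.05) and F⁻¹(0.95).
Equivalently, 1/σ² ~ Gamma(2.9, rate = 29.0); invert its 0.95 and 0.05 quantiles.
Posterior mean ≈ 15.26, SD ≈ 16.09; a Normal approximation gives roughly [-11.20, 41.73].
Exact: lower = 4.72; upper = 37.82.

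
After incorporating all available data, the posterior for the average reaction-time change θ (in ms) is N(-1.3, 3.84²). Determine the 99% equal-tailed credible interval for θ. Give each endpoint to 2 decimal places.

The posterior is symmetric, so the 99% equal-tailed interval is θ = -1.3 ± z·3.84 with z = 2.576.
Half-width: 2.576 × 3.84 = 9.89.
-1.3 − 9.89 = -11.19; -1.3 + 9.89 = 8.59.

[-11.19, 8.59]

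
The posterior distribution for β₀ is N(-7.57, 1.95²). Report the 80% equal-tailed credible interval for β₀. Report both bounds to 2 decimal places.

The posterior is symmetric, so the 80% equal-tailed interval is β₀ = -7.57 ± z·1.95 with z = 1.282.
Half-width: 1.282 × 1.95 = 2.50.
-7.57 − 2.50 = -10.07; -7.57 + 2.50 = -5.07.

[-10.07, -5.07]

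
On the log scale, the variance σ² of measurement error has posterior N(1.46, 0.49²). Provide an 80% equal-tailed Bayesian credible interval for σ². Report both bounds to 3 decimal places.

On the log scale the 80% interval is 1.46 ± 1.282 × 0.49 = [0.8320, 2.0880].
Exponentiate: [e^0.8320, e^2.0880] = [2.298, 8.068].

[2.298, 8.068]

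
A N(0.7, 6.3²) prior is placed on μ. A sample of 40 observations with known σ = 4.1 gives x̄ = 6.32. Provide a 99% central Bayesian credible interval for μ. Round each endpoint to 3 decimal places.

Posterior precision = 1/6.3² + 40/4.1² = 0.0252 + 2.3795 = 2.4047, so posterior SD = 0.6449.
Posterior mean = (0.7/6.3² + 40·6.32/4.1²) / 2.4047 = 6.2611.
Interval: 6.2611 ± 2.576 × 0.6449 → [4.600, 7.922].

[4.600, 7.922]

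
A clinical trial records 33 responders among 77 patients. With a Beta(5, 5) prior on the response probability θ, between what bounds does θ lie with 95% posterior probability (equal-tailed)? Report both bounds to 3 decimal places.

[0.335, 0.542]

Posterior: Beta(5+33, 5+44) = Beta(38, 49).
Equal-tailed 95% interval: the 0.025 and 0.975 quantiles of Beta(38, 49).
Posterior mean ≈ 0.437, SD ≈ 0.053; a Normal approximation gives roughly [0.333, 0.540].
Exact: F⁻¹(0.025) = 0.335; F⁻¹(0.975) = 0.542.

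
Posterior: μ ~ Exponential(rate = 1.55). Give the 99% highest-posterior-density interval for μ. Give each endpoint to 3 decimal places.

The exponential density is strictly decreasing on [0, ∞), so the HPD interval is anchored at 0: [0, q] with P(μ ≤ q) = 0.99.
q = −ln(1 − 0.99) / 1.55 = 4.6052 / 1.55 = 2.971.

[0.000, 2.971]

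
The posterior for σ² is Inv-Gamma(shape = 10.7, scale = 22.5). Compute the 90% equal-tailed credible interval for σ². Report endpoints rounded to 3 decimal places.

[1.357, 3.785]

Inverse-Gamma(10.7, 22.5) quantiles: F⁻¹(0.05) and F⁻¹(0.95).
Equivalently, 1/σ² ~ Gamma(10.7, rate = 22.5); invert its 0.95 and 0.05 quantiles.
Posterior mean ≈ 2.320, SD ≈ 0.786; a Normal approximation gives roughly [1.026, 3.613].
Exact: lower = 1.357; upper = 3.785.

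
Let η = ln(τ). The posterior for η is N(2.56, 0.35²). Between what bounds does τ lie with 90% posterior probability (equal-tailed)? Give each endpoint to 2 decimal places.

On the log scale the 90% interval is 2.56 ± 1.645 × 0.35 = [1.9843, 3.1357].
Exponentiate: [e^1.9843, e^3.1357] = [7.27, 23.00].

[7.27, 23.00]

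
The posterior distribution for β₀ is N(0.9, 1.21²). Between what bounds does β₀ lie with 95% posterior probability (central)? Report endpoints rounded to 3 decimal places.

The posterior is symmetric, so the 95% equal-tailed interval is β₀ = 0.9 ± z·1.21 with z = 1.960.
Half-width: 1.960 × 1.21 = 2.372.
0.9 − 2.372 = -1.472; 0.9 + 2.372 = 3.272.

[-1.472, 3.272]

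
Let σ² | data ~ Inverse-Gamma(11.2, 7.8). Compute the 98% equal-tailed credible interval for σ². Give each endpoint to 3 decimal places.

Inverse-Gamma(11.2, 7.8) quantiles: F⁻¹(0.01) and F⁻¹(0.99).
Equivalently, 1/σ² ~ Gamma(11.2, rate = 7.8); invert its 0.99 and 0.01 quantiles.
Posterior mean ≈ 0.765, SD ≈ 0.252; a Normal approximation gives roughly [0.178, 1.351].
Exact: lower = 0.382; upper = 1.591.

[0.382, 1.591]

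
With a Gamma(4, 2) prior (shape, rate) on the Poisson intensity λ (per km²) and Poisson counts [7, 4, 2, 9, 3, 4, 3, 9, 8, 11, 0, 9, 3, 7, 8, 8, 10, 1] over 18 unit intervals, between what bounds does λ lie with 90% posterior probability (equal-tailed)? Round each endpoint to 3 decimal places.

[4.667, 6.390]

Posterior: Gamma(4+106, 2+18) = Gamma(110, 20) (shape, rate).
Equal-tailed 90% interval: Gamma(110, 20) quantiles at 0.05 and 0.95.
Posterior mean ≈ 5.500, SD ≈ 0.524; a Normal approximation gives roughly [4.637, 6.363].
Exact: lower = 4.667; upper = 6.390.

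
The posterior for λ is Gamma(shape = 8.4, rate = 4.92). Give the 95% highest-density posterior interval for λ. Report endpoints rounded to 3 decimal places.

The posterior is unimodal and skewed, so the HPD interval has equal density at both endpoints and is the shortest 95% interval.
Solving f(0.657) = f(2.881) with F(2.881) − F(0.657) = 0.95 gives [0.657, 2.881].
For comparison, the equal-tailed interval is [0.755, 3.041]; the HPD is narrower and shifted toward the mode.

[0.657, 2.881]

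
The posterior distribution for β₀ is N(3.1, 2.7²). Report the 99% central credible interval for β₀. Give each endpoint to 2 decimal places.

The posterior is symmetric, so the 99% equal-tailed interval is β₀ = 3.1 ± z·2.7 with z = 2.576.
Half-width: 2.576 × 2.7 = 6.95.
3.1 − 6.95 = -3.85; 3.1 + 6.95 = 10.05.

[-3.85, 10.05]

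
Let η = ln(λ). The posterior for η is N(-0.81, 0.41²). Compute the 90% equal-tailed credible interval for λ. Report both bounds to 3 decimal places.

[0.227, 0.873]

On the log scale the 90% interval is -0.81 ± 1.645 × 0.41 = [-1.4844, -0.1356].
Exponentiate: [e^-1.4844, e^-0.1356] = [0.227, 0.873].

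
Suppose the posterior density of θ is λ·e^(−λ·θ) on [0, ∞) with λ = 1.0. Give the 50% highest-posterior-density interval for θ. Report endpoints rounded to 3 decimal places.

[0.000, 0.693]

The exponential density is strictly decreasing on [0, ∞), so the HPD interval is anchored at 0: [0, q] with P(θ ≤ q) = 0.50.
q = −ln(1 − 0.50) / 1.0 = 0.6931 / 1.0 = 0.693.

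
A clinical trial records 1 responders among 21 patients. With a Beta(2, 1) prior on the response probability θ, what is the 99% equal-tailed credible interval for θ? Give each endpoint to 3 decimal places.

[0.015, 0.345]

Posterior: Beta(2+1, 1+20) = Beta(3, 21).
Equal-tailed 99% interval: the 0.005 and 0.995 quantiles of Beta(3, 21).
Posterior mean ≈ 0.125, SD ≈ 0.066; a Normal approximation gives roughly [-0.045, 0.295].
Exact: F⁻¹(0.005) = 0.015; F⁻¹(0.995) = 0.345.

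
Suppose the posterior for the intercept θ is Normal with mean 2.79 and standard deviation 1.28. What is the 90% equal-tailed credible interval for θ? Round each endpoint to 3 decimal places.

The posterior is symmetric, so the 90% equal-tailed interval is θ = 2.79 ± z·1.28 with z = 1.645.
Half-width: 1.645 × 1.28 = 2.105.
2.79 − 2.105 = 0.685; 2.79 + 2.105 = 4.895.

[0.685, 4.895]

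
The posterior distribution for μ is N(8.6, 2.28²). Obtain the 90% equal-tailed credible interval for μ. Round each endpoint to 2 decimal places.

[4.85, 12.35]

The posterior is symmetric, so the 90% equal-tailed interval is μ = 8.6 ± z·2.28 with z = 1.645.
Half-width: 1.645 × 2.28 = 3.75.
8.6 − 3.75 = 4.85; 8.6 + 3.75 = 12.35.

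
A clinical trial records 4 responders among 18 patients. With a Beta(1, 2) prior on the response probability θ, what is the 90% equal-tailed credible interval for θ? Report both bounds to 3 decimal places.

Posterior: Beta(1+4, 2+14) = Beta(5, 16).
Equal-tailed 90% interval: the 0.05 and 0.95 quantiles of Beta(5, 16).
Posterior mean ≈ 0.238, SD ≈ 0.091; a Normal approximation gives roughly [0.089, 0.387].
Exact: F⁻¹(0.05) = 0.104; F⁻¹(0.95) = 0.401.

[0.104, 0.401]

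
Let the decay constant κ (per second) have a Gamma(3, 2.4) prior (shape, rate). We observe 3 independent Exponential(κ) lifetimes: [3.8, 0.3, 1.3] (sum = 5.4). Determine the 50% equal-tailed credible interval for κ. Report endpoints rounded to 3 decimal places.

[0.541, 0.952]

Posterior: Gamma(3+3, 2.4+5.4) = Gamma(6, 7.8) (shape, rate).
Equal-tailed 50% interval: Gamma(6, 7.8) quantiles at 0.25 and 0.75.
Posterior mean ≈ 0.769, SD ≈ 0.314; a Normal approximation gives roughly [0.557, 0.981].
Exact: lower = 0.541; upper = 0.952.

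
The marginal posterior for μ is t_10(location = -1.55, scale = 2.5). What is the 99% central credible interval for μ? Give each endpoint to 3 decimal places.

[-9.473, 6.373]

The t_10 distribution is symmetric; the 99% interval is -1.55 ± t·2.5 with t_{0.995,10} = 3.169.
Half-width: 3.169 × 2.5 = 7.923.
-1.55 − 7.923 = -9.473; -1.55 + 7.923 = 6.373.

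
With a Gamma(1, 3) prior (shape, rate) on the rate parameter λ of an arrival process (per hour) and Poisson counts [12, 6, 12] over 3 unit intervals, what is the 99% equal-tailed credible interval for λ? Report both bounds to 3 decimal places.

Posterior: Gamma(1+30, 3+3) = Gamma(31, 6) (shape, rate).
Equal-tailed 99% interval: Gamma(31, 6) quantiles at 0.005 and 0.995.
Posterior mean ≈ 5.167, SD ≈ 0.928; a Normal approximation gives roughly [2.776, 7.557].
Exact: lower = 3.089; upper = 7.868.

[3.089, 7.868]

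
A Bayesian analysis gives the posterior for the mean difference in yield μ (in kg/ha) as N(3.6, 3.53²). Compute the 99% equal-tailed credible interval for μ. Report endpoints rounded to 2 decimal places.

The posterior is symmetric, so the 99% equal-tailed interval is μ = 3.6 ± z·3.53 with z = 2.576.
Half-width: 2.576 × 3.53 = 9.09.
3.6 − 9.09 = -5.49; 3.6 + 9.09 = 12.69.

[-5.49, 12.69]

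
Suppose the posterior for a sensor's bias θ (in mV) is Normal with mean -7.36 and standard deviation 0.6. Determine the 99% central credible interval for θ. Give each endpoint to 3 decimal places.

The posterior is symmetric, so the 99% equal-tailed interval is θ = -7.36 ± z·0.6 with z = 2.576.
Half-width: 2.576 × 0.6 = 1.545.
-7.36 − 1.545 = -8.905; -7.36 + 1.545 = -5.815.

[-8.905, -5.815]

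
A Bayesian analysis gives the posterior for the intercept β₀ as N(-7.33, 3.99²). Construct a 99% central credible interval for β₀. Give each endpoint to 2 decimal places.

[-17.61, 2.95]

The posterior is symmetric, so the 99% equal-tailed interval is β₀ = -7.33 ± z·3.99 with z = 2.576.
Half-width: 2.576 × 3.99 = 10.28.
-7.33 − 10.28 = -17.61; -7.33 + 10.28 = 2.95.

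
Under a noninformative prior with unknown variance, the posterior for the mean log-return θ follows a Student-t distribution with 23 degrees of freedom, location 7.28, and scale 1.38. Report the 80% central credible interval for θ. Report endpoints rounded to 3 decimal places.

The t_23 distribution is symmetric; the 80% interval is 7.28 ± t·1.38 with t_{0.9,23} = 1.319.
Half-width: 1.319 × 1.38 = 1.821.
7.28 − 1.821 = 5.459; 7.28 + 1.821 = 9.101.

[5.459, 9.101]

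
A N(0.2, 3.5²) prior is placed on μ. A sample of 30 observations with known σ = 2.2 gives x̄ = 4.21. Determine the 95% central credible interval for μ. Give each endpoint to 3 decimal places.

[3.376, 4.940]

Posterior precision = 1/3.5² + 30/2.2² = 0.0816 + 6.1983 = 6.2800, so posterior SD = 0.3990.
Posterior mean = (0.2/3.5² + 30·4.21/2.2²) / 6.2800 = 4.1579.
Interval: 4.1579 ± 1.960 × 0.3990 → [3.376, 4.940].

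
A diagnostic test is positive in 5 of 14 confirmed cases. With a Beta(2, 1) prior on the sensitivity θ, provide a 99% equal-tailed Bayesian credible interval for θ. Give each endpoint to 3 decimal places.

Posterior: Beta(2+5, 1+9) = Beta(7, 10).
Equal-tailed 99% interval: the 0.005 and 0.995 quantiles of Beta(7, 10).
Posterior mean ≈ 0.412, SD ≈ 0.116; a Normal approximation gives roughly [0.113, 0.711].
Exact: F⁻¹(0.005) = 0.147; F⁻¹(0.995) = 0.713.

[0.147, 0.713]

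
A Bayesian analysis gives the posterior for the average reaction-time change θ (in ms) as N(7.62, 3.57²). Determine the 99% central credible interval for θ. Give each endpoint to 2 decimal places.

[-1.58, 16.82]

The posterior is symmetric, so the 99% equal-tailed interval is θ = 7.62 ± z·3.57 with z = 2.576.
Half-width: 2.576 × 3.57 = 9.20.
7.62 − 9.20 = -1.58; 7.62 + 9.20 = 16.82.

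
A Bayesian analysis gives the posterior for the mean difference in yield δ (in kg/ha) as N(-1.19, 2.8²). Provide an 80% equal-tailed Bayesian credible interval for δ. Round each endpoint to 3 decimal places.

[-4.778, 2.398]

The posterior is symmetric, so the 80% equal-tailed interval is δ = -1.19 ± z·2.8 with z = 1.282.
Half-width: 1.282 × 2.8 = 3.588.
-1.19 − 3.588 = -4.778; -1.19 + 3.588 = 2.398.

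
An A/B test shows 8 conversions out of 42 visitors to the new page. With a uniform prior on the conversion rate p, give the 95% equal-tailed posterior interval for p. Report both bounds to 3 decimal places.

[0.100, 0.334]

Posterior: Beta(1+8, 1+34) = Beta(9, 35).
Equal-tailed 95% interval: the 0.025 and 0.975 quantiles of Beta(9, 35).
Posterior mean ≈ 0.205, SD ≈ 0.060; a Normal approximation gives roughly [0.087, 0.322].
Exact: F⁻¹(0.025) = 0.100; F⁻¹(0.975) = 0.334.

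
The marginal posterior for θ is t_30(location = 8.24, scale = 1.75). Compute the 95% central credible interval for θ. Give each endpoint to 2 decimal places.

The t_30 distribution is symmetric; the 95% interval is 8.24 ± t·1.75 with t_{0.975,30} = 2.042.
Half-width: 2.042 × 1.75 = 3.57.
8.24 − 3.57 = 4.67; 8.24 + 3.57 = 11.81.

[4.67, 11.81]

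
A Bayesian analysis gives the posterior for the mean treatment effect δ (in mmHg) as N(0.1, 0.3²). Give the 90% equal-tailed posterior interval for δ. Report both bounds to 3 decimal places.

[-0.393, 0.593]

The posterior is symmetric, so the 90% equal-tailed interval is δ = 0.1 ± z·0.3 with z = 1.645.
Half-width: 1.645 × 0.3 = 0.493.
0.1 − 0.493 = -0.393; 0.1 + 0.493 = 0.593.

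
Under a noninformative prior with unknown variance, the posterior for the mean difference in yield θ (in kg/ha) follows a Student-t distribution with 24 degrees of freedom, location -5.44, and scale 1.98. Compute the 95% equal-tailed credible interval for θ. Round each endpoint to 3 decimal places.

The t_24 distribution is symmetric; the 95% interval is -5.44 ± t·1.98 with t_{0.975,24} = 2.064.
Half-width: 2.064 × 1.98 = 4.087.
-5.44 − 4.087 = -9.527; -5.44 + 4.087 = -1.353.

[-9.527, -1.353]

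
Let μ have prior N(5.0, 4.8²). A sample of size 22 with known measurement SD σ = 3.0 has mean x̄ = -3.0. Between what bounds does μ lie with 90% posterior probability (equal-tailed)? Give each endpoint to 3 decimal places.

[-3.903, -1.818]

Posterior precision = 1/4.8² + 22/3.0² = 0.0434 + 2.4444 = 2.4878, so posterior SD = 0.6340.
Posterior mean = (5.0/4.8² + 22·-3.0/3.0²) / 2.4878 = -2.8604.
Interval: -2.8604 ± 1.645 × 0.6340 → [-3.903, -1.818].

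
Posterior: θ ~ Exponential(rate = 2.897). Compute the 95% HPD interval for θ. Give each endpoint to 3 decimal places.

The exponential density is strictly decreasing on [0, ∞), so the HPD interval is anchored at 0: [0, q] with P(θ ≤ q) = 0.95.
q = −ln(1 − 0.95) / 2.897 = 2.9957 / 2.897 = 1.034.

[0.000, 1.034]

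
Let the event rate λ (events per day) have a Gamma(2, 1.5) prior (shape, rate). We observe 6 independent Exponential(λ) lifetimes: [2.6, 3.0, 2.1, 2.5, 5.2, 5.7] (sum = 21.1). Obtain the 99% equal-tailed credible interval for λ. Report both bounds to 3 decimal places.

[0.114, 0.758]

Posterior: Gamma(2+6, 1.5+21.1) = Gamma(8, 22.6) (shape, rate).
Equal-tailed 99% interval: Gamma(8, 22.6) quantiles at 0.005 and 0.995.
Posterior mean ≈ 0.354, SD ≈ 0.125; a Normal approximation gives roughly [0.032, 0.676].
Exact: lower = 0.114; upper = 0.758.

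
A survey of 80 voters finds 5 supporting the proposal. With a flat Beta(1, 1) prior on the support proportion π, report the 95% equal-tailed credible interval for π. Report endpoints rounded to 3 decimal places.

[0.028, 0.138]

Posterior: Beta(1+5, 1+75) = Beta(6, 76).
Equal-tailed 95% interval: the 0.025 and 0.975 quantiles of Beta(6, 76).
Posterior mean ≈ 0.073, SD ≈ 0.029; a Normal approximation gives roughly [0.017, 0.129].
Exact: F⁻¹(0.025) = 0.028; F⁻¹(0.975) = 0.138.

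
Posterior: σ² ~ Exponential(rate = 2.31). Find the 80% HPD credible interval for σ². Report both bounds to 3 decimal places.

[0.000, 0.697]

The exponential density is strictly decreasing on [0, ∞), so the HPD interval is anchored at 0: [0, q] with P(σ² ≤ q) = 0.80.
q = −ln(1 − 0.80) / 2.31 = 1.6094 / 2.31 = 0.697.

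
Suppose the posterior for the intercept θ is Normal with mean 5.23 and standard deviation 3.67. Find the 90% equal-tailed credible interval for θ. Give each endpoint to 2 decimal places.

[-0.81, 11.27]

The posterior is symmetric, so the 90% equal-tailed interval is θ = 5.23 ± z·3.67 with z = 1.645.
Half-width: 1.645 × 3.67 = 6.04.
5.23 − 6.04 = -0.81; 5.23 + 6.04 = 11.27.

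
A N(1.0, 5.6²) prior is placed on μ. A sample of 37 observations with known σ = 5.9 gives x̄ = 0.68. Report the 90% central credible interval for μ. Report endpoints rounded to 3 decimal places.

Posterior precision = 1/5.6² + 37/5.9² = 0.0319 + 1.0629 = 1.0948, so posterior SD = 0.9557.
Posterior mean = (1.0/5.6² + 37·0.68/5.9²) / 1.0948 = 0.6893.
Interval: 0.6893 ± 1.645 × 0.9557 → [-0.883, 2.261].

[-0.883, 2.261]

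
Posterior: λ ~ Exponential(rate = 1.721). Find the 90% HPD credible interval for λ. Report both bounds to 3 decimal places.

[0.000, 1.338]

The exponential density is strictly decreasing on [0, ∞), so the HPD interval is anchored at 0: [0, q] with P(λ ≤ q) = 0.90.
q = −ln(1 − 0.90) / 1.721 = 2.3026 / 1.721 = 1.338.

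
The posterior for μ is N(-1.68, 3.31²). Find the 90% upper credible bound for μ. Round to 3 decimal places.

2.562

Need U with P(μ ≤ U) = 0.90: U = -1.68 + z_{0.1}·3.31.
z = 1.282; U = -1.68 + 1.282 × 3.31 = 2.562.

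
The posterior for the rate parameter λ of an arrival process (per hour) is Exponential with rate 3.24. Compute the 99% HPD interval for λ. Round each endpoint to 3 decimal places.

[0.000, 1.421]

The exponential density is strictly decreasing on [0, ∞), so the HPD interval is anchored at 0: [0, q] with P(λ ≤ q) = 0.99.
q = −ln(1 − 0.99) / 3.24 = 4.6052 / 3.24 = 1.421.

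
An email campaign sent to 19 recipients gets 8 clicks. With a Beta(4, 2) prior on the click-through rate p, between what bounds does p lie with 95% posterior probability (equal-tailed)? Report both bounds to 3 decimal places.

Posterior: Beta(4+8, 2+11) = Beta(12, 13).
Equal-tailed 95% interval: the 0.025 and 0.975 quantiles of Beta(12, 13).
Posterior mean ≈ 0.480, SD ≈ 0.098; a Normal approximation gives roughly [0.288, 0.672].
Exact: F⁻¹(0.025) = 0.291; F⁻¹(0.975) = 0.672.

[0.291, 0.672]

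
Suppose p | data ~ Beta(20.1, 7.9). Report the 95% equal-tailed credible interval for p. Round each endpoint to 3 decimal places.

Posterior: Beta(20.1, 7.9).
Equal-tailed 95% interval: the 0.025 and 0.975 quantiles of Beta(20.1, 7.9).
Posterior mean ≈ 0.718, SD ≈ 0.084; a Normal approximation gives roughly [0.554, 0.882].
Exact: F⁻¹(0.025) = 0.541; F⁻¹(0.975) = 0.865.

[0.541, 0.865]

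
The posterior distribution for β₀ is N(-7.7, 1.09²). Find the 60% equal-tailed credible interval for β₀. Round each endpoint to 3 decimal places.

[-8.617, -6.783]

The posterior is symmetric, so the 60% equal-tailed interval is β₀ = -7.7 ± z·1.09 with z = 0.842.
Half-width: 0.842 × 1.09 = 0.917.
-7.7 − 0.917 = -8.617; -7.7 + 0.917 = -6.783.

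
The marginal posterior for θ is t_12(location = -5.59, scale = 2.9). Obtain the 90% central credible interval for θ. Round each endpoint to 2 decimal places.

The t_12 distribution is symmetric; the 90% interval is -5.59 ± t·2.9 with t_{0.95,12} = 1.782.
Half-width: 1.782 × 2.9 = 5.17.
-5.59 − 5.17 = -10.76; -5.59 + 5.17 = -0.42.

[-10.76, -0.42]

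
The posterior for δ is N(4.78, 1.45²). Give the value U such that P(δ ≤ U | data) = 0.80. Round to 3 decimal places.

Need U with P(δ ≤ U) = 0.80: U = 4.78 + z_{0.2}·1.45.
z = 0.842; U = 4.78 + 0.842 × 1.45 = 6.000.

6.000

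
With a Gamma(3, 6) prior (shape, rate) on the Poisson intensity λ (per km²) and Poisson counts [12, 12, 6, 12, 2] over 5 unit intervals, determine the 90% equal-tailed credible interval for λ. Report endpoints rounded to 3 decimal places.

Posterior: Gamma(3+44, 6+5) = Gamma(47, 11) (shape, rate).
Equal-tailed 90% interval: Gamma(47, 11) quantiles at 0.05 and 0.95.
Posterior mean ≈ 4.273, SD ≈ 0.623; a Normal approximation gives roughly [3.248, 5.298].
Exact: lower = 3.302; upper = 5.347.

[3.302, 5.347]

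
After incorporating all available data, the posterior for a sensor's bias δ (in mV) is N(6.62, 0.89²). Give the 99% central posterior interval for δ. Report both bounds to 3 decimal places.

[4.328, 8.912]

The posterior is symmetric, so the 99% equal-tailed interval is δ = 6.62 ± z·0.89 with z = 2.576.
Half-width: 2.576 × 0.89 = 2.292.
6.62 − 2.292 = 4.328; 6.62 + 2.292 = 8.912.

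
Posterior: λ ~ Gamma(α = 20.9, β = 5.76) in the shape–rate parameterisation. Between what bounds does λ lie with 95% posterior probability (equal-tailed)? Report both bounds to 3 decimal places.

[2.243, 5.341]

Posterior: Gamma(shape 20.9, rate 5.76).
Equal-tailed 95% interval: Gamma(20.9, 5.76) quantiles at 0.025 and 0.975.
Posterior mean ≈ 3.628, SD ≈ 0.794; a Normal approximation gives roughly [2.073, 5.184].
Exact: lower = 2.243; upper = 5.341.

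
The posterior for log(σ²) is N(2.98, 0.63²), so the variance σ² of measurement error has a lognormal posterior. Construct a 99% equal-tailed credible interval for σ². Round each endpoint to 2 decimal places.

On the log scale the 99% interval is 2.98 ± 2.576 × 0.63 = [1.3572, 4.6028].
Exponentiate: [e^1.3572, e^4.6028] = [3.89, 99.76].

[3.89, 99.76]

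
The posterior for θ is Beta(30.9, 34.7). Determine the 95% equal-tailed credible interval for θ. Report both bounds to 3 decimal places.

Posterior: Beta(30.9, 34.7).
Equal-tailed 95% interval: the 0.025 and 0.975 quantiles of Beta(30.9, 34.7).
Posterior mean ≈ 0.471, SD ≈ 0.061; a Normal approximation gives roughly [0.351, 0.591].
Exact: F⁻¹(0.025) = 0.352; F⁻¹(0.975) = 0.591.

[0.352, 0.591]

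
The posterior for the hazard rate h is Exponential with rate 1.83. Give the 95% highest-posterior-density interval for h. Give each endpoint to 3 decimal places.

[0.000, 1.637]

The exponential density is strictly decreasing on [0, ∞), so the HPD interval is anchored at 0: [0, q] with P(h ≤ q) = 0.95.
q = −ln(1 − 0.95) / 1.83 = 2.9957 / 1.83 = 1.637.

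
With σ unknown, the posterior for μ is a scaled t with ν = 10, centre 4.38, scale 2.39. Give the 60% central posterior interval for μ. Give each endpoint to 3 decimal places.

The t_10 distribution is symmetric; the 60% interval is 4.38 ± t·2.39 with t_{0.8,10} = 0.879.
Half-width: 0.879 × 2.39 = 2.101.
4.38 − 2.101 = 2.279; 4.38 + 2.101 = 6.481.

[2.279, 6.481]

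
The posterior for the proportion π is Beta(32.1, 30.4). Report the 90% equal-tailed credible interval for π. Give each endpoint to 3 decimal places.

[0.410, 0.617]

Posterior: Beta(32.1, 30.4).
Equal-tailed 90% interval: the 0.05 and 0.95 quantiles of Beta(32.1, 30.4).
Posterior mean ≈ 0.514, SD ≈ 0.063; a Normal approximation gives roughly [0.410, 0.617].
Exact: F⁻¹(0.05) = 0.410; F⁻¹(0.95) = 0.617.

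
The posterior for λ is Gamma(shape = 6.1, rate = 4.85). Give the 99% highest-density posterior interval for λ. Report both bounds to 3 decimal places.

The posterior is unimodal and skewed, so the HPD interval has equal density at both endpoints and is the shortest 99% interval.
Solving f(0.251) = f(2.779) with F(2.779) − F(0.251) = 0.99 gives [0.251, 2.779].
For comparison, the equal-tailed interval is [0.327, 2.949]; the HPD is narrower and shifted toward the mode.

[0.251, 2.779]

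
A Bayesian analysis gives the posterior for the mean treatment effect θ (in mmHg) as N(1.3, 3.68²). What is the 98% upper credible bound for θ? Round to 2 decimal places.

Need U with P(θ ≤ U) = 0.98: U = 1.3 + z_{0.02}·3.68.
z = 2.054; U = 1.3 + 2.054 × 3.68 = 8.86.

8.86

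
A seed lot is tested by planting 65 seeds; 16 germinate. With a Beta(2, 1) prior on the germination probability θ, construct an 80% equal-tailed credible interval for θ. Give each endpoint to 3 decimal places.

[0.198, 0.334]

Posterior: Beta(2+16, 1+49) = Beta(18, 50).
Equal-tailed 80% interval: the 0.1 and 0.9 quantiles of Beta(18, 50).
Posterior mean ≈ 0.265, SD ≈ 0.053; a Normal approximation gives roughly [0.197, 0.333].
Exact: F⁻¹(0.1) = 0.198; F⁻¹(0.9) = 0.334.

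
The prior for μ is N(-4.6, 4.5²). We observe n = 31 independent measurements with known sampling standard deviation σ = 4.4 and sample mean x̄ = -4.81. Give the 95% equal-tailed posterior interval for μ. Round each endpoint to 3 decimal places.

[-6.329, -3.278]

Posterior precision = 1/4.5² + 31/4.4² = 0.0494 + 1.6012 = 1.6506, so posterior SD = 0.7784.
Posterior mean = (-4.6/4.5² + 31·-4.81/4.4²) / 1.6506 = -4.8037.
Interval: -4.8037 ± 1.960 × 0.7784 → [-6.329, -3.278].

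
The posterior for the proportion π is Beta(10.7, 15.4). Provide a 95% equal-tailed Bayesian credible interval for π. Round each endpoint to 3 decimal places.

Posterior: Beta(10.7, 15.4).
Equal-tailed 95% interval: the 0.025 and 0.975 quantiles of Beta(10.7, 15.4).
Posterior mean ≈ 0.410, SD ≈ 0.094; a Normal approximation gives roughly [0.225, 0.595].
Exact: F⁻¹(0.025) = 0.233; F⁻¹(0.975) = 0.600.

[0.233, 0.600]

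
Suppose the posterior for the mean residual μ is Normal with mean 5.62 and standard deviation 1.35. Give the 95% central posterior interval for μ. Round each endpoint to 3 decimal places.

[2.974, 8.266]

The posterior is symmetric, so the 95% equal-tailed interval is μ = 5.62 ± z·1.35 with z = 1.960.
Half-width: 1.960 × 1.35 = 2.646.
5.62 − 2.646 = 2.974; 5.62 + 2.646 = 8.266.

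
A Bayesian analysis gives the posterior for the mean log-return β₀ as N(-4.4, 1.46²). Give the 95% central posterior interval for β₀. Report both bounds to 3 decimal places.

The posterior is symmetric, so the 95% equal-tailed interval is β₀ = -4.4 ± z·1.46 with z = 1.960.
Half-width: 1.960 × 1.46 = 2.862.
-4.4 − 2.862 = -7.262; -4.4 + 2.862 = -1.538.

[-7.262, -1.538]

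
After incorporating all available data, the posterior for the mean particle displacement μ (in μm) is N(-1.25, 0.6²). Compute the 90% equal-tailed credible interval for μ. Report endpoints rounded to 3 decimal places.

The posterior is symmetric, so the 90% equal-tailed interval is μ = -1.25 ± z·0.6 with z = 1.645.
Half-width: 1.645 × 0.6 = 0.987.
-1.25 − 0.987 = -2.237; -1.25 + 0.987 = -0.263.

[-2.237, -0.263]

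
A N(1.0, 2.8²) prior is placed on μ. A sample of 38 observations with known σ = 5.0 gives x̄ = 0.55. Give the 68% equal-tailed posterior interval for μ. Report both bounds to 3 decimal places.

Posterior precision = 1/2.8² + 38/5.0² = 0.1276 + 1.5200 = 1.6476, so posterior SD = 0.7791.
Posterior mean = (1.0/2.8² + 38·0.55/5.0²) / 1.6476 = 0.5848.
Interval: 0.5848 ± 0.994 × 0.7791 → [-0.190, 1.360].

[-0.190, 1.360]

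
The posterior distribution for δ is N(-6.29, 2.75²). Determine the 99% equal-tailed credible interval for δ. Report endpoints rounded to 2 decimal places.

[-13.37, 0.79]

The posterior is symmetric, so the 99% equal-tailed interval is δ = -6.29 ± z·2.75 with z = 2.576.
Half-width: 2.576 × 2.75 = 7.08.
-6.29 − 7.08 = -13.37; -6.29 + 7.08 = 0.79.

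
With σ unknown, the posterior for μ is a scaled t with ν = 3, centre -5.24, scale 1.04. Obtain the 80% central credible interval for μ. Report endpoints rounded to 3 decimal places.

[-6.943, -3.537]

The t_3 distribution is symmetric; the 80% interval is -5.24 ± t·1.04 with t_{0.9,3} = 1.638.
Half-width: 1.638 × 1.04 = 1.703.
-5.24 − 1.703 = -6.943; -5.24 + 1.703 = -3.537.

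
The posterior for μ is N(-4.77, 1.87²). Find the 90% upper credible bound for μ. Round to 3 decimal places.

-2.373

Need U with P(μ ≤ U) = 0.90: U = -4.77 + z_{0.1}·1.87.
z = 1.282; U = -4.77 + 1.282 × 1.87 = -2.373.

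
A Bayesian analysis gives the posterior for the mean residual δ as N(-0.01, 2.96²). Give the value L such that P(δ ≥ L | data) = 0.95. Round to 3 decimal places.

Need L with P(δ ≥ L) = 0.95: L = -0.01 − z_{0.05}·2.96.
z = 1.645; L = -0.01 − 1.645 × 2.96 = -4.879.

-4.879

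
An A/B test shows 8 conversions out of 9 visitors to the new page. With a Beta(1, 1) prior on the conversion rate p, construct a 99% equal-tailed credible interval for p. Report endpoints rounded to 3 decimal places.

Posterior: Beta(1+8, 1+1) = Beta(9, 2).
Equal-tailed 99% interval: the 0.005 and 0.995 quantiles of Beta(9, 2).
Posterior mean ≈ 0.818, SD ≈ 0.111; a Normal approximation gives roughly [0.531, 1.105].
Exact: F⁻¹(0.005) = 0.456; F⁻¹(0.995) = 0.989.

[0.456, 0.989]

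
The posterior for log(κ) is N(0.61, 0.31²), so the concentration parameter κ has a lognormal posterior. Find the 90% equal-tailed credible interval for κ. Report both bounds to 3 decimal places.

[1.105, 3.065]

On the log scale the 90% interval is 0.61 ± 1.645 × 0.31 = [0.1001, 1.1199].
Exponentiate: [e^0.1001, e^1.1199] = [1.105, 3.065].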